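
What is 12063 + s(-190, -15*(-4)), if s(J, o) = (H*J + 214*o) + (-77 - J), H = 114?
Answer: 3356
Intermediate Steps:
s(J, o) = -77 + 113*J + 214*o (s(J, o) = (114*J + 214*o) + (-77 - J) = -77 + 113*J + 214*o)
12063 + s(-190, -15*(-4)) = 12063 + (-77 + 113*(-190) + 214*(-15*(-4))) = 12063 + (-77 - 21470 + 214*60) = 12063 + (-77 - 21470 + 12840) = 12063 - 8707 = 3356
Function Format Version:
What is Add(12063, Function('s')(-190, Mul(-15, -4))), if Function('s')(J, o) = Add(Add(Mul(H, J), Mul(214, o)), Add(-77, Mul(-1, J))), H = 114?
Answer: 3356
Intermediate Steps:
Function('s')(J, o) = Add(-77, Mul(113, J), Mul(214, o)) (Function('s')(J, o) = Add(Add(Mul(114, J), Mul(214, o)), Add(-77, Mul(-1, J))) = Add(-77, Mul(113, J), Mul(214, o)))
Add(12063, Function('s')(-190, Mul(-15, -4))) = Add(12063, Add(-77, Mul(113, -190), Mul(214, Mul(-15, -4)))) = Add(12063, Add(-77, -21470, Mul(214, 60))) = Add(12063, Add(-77, -21470, 12840)) = Add(12063, -8707) = 3356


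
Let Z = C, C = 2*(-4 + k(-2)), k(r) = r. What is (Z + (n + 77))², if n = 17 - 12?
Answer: 4900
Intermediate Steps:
n = 5
C = -12 (C = 2*(-4 - 2) = 2*(-6) = -12)
Z = -12
(Z + (n + 77))² = (-12 + (5 + 77))² = (-12 + 82)² = 70² = 4900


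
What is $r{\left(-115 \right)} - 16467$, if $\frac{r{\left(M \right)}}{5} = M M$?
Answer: $49658$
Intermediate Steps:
$r{\left(M \right)} = 5 M^{2}$ ($r{\left(M \right)} = 5 M M = 5 M^{2}$)
$r{\left(-115 \right)} - 16467 = 5 \left(-115\right)^{2} - 16467 = 5 \cdot 13225 - 16467 = 66125 - 16467 = 49658$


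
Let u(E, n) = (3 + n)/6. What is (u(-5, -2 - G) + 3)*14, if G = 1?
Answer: 42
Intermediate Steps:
u(E, n) = ½ + n/6 (u(E, n) = (3 + n)*(⅙) = ½ + n/6)
(u(-5, -2 - G) + 3)*14 = ((½ + (-2 - 1*1)/6) + 3)*14 = ((½ + (-2 - 1)/6) + 3)*14 = ((½ + (⅙)*(-3)) + 3)*14 = ((½ - ½) + 3)*14 = (0 + 3)*14 = 3*14 = 42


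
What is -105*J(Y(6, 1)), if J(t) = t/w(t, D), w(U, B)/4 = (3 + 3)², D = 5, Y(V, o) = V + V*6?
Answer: -245/8 ≈ -30.625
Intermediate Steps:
Y(V, o) = 7*V (Y(V, o) = V + 6*V = 7*V)
w(U, B) = 144 (w(U, B) = 4*(3 + 3)² = 4*6² = 4*36 = 144)
J(t) = t/144
-105*J(Y(6, 1)) = -35*7*6/48 = -35*42/48 = -105*7/24 = -245/8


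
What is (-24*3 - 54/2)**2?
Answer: 9801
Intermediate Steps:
(-24*3 - 54/2)**2 = (-72 - 54*1/2)**2 = (-72 - 27)**2 = (-99)**2 = 9801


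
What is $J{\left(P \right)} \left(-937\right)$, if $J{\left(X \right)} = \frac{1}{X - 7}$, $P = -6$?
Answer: $\frac{937}{13} \approx 72.077$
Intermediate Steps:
$J{\left(X \right)} = \frac{1}{-7 + X}$
$J{\left(P \right)} \left(-937\right) = \frac{1}{-7 - 6} \left(-937\right) = \frac{1}{-13} \left(-937\right) = \left(- \frac{1}{13}\right) \left(-937\right) = \frac{937}{13}$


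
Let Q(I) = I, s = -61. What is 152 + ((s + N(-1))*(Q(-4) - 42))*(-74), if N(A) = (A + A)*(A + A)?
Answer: -193876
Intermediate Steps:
N(A) = 4*A² (N(A) = (2*A)*(2*A) = 4*A²)
152 + ((s + N(-1))*(Q(-4) - 42))*(-74) = 152 + ((-61 + 4*(-1)²)*(-4 - 42))*(-74) = 152 + ((-61 + 4*1)*(-46))*(-74) = 152 + ((-61 + 4)*(-46))*(-74) = 152 - 57*(-46)*(-74) = 152 + 2622*(-74) = 152 - 194028 = -193876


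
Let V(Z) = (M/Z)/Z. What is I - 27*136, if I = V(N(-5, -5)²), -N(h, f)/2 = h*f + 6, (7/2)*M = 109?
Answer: -189905470163/51717176 ≈ -3672.0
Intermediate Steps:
M = 218/7 (M = (2/7)*109 = 218/7 ≈ 31.143)
N(h, f) = -12 - 2*f*h (N(h, f) = -2*(h*f + 6) = -2*(f*h + 6) = -2*(6 + f*h) = -12 - 2*f*h)
V(Z) = 218/(7*Z²) (V(Z) = (218/(7*Z))/Z = 218/(7*Z²))
I = 109/51717176 (I = 218/(7*((-12 - 2*(-5)*(-5))²)²) = 218/(7*((-12 - 50)²)²) = 218/(7*((-62)²)²) = (218/7)/3844² = (218/7)*(1/14776336) = 109/51717176 ≈ 2.1076e-6)
I - 27*136 = 109/51717176 - 27*136 = 109/51717176 - 3672 = -189905470163/51717176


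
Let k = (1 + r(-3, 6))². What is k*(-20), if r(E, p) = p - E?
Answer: -2000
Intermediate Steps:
k = 100 (k = (1 + (6 - 1*(-3)))² = (1 + (6 + 3))² = (1 + 9)² = 10² = 100)
k*(-20) = 100*(-20) = -2000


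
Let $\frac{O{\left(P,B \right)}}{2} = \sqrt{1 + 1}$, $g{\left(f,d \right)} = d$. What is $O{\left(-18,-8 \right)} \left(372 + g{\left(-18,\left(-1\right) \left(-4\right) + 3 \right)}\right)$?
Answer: $758 \sqrt{2} \approx 1072.0$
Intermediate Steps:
$O{\left(P,B \right)} = 2 \sqrt{2}$ ($O{\left(P,B \right)} = 2 \sqrt{1 + 1} = 2 \sqrt{2}$)
$O{\left(-18,-8 \right)} \left(372 + g{\left(-18,\left(-1\right) \left(-4\right) + 3 \right)}\right) = 2 \sqrt{2} \left(372 + \left(\left(-1\right) \left(-4\right) + 3\right)\right) = 2 \sqrt{2} \left(372 + \left(4 + 3\right)\right) = 2 \sqrt{2} \left(372 + 7\right) = 2 \sqrt{2} \cdot 379 = 758 \sqrt{2}$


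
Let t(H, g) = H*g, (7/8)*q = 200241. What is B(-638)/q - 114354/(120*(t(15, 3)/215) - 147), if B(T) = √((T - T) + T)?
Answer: 1639074/1747 + 7*I*√638/1601928 ≈ 938.22 + 0.00011037*I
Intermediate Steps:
q = 1601928/7 (q = (8/7)*200241 = 1601928/7 ≈ 2.2885e+5)
B(T) = √T (B(T) = √(0 + T) = √T)
B(-638)/q - 114354/(120*(t(15, 3)/215) - 147) = √(-638)/(1601928/7) - 114354/(120*((15*3)/215) - 147) = (I*√638)*(7/1601928) - 114354/(120*(45*(1/215)) - 147) = 7*I*√638/1601928 - 114354/(120*(9/43) - 147) = 7*I*√638/1601928 - 114354/(1080/43 - 147) = 7*I*√638/1601928 - 114354/(-5241/43) = 7*I*√638/1601928 - 114354*(-43/5241) = 7*I*√638/1601928 + 1639074/1747 = 1639074/1747 + 7*I*√638/1601928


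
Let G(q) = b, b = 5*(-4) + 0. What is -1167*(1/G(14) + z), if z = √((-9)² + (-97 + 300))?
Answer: 1167/20 - 2334*√71 ≈ -19608.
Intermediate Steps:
b = -20 (b = -20 + 0 = -20)
G(q) = -20
z = 2*√71 (z = √(81 + 203) = √284 = 2*√71 ≈ 16.852)
-1167*(1/G(14) + z) = -1167*(1/(-20) + 2*√71) = -1167*(-1/20 + 2*√71) = 1167/20 - 2334*√71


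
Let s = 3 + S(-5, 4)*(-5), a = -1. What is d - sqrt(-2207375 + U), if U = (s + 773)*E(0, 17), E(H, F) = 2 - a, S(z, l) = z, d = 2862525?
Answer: 2862525 - 2*I*sqrt(551243) ≈ 2.8625e+6 - 1484.9*I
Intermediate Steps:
E(H, F) = 3 (E(H, F) = 2 - 1*(-1) = 2 + 1 = 3)
s = 28 (s = 3 - 5*(-5) = 3 + 25 = 28)
U = 2403 (U = (28 + 773)*3 = 801*3 = 2403)
d - sqrt(-2207375 + U) = 2862525 - sqrt(-2207375 + 2403) = 2862525 - sqrt(-2204972) = 2862525 - 2*I*sqrt(551243)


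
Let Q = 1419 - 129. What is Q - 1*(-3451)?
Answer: 4741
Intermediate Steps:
Q = 1290
Q - 1*(-3451) = 1290 - 1*(-3451) = 1290 + 3451 = 4741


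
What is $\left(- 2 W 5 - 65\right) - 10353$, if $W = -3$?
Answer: $-10388$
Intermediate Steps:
$\left(- 2 W 5 - 65\right) - 10353 = \left(\left(-2\right) \left(-3\right) 5 - 65\right) - 10353 = \left(6 \cdot 5 - 65\right) - 10353 = \left(30 - 65\right) - 10353 = -35 - 10353 = -10388$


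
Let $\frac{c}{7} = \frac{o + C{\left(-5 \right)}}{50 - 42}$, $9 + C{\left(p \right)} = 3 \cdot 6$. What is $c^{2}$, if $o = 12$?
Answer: $\frac{21609}{64} \approx 337.64$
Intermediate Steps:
$C{\left(p \right)} = 9$ ($C{\left(p \right)} = -9 + 3 \cdot 6 = -9 + 18 = 9$)
$c = \frac{147}{8}$ ($c = 7 \frac{12 + 9}{50 - 42} = 7 \cdot \frac{21}{8} = \frac{147}{8} \approx 18.375$)
$c^{2} = \left(\frac{147}{8}\right)^{2} = \frac{21609}{64}$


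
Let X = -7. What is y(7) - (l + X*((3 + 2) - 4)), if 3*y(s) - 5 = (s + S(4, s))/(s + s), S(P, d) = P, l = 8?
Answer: 13/14 ≈ 0.92857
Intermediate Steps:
y(s) = 5/3 + (4 + s)/(6*s) (y(s) = 5/3 + ((s + 4)/(s + s))/3 = 5/3 + ((4 + s)/((2*s)))/3 = 5/3 + ((4 + s)*(1/(2*s)))/3 = 5/3 + ((4 + s)/(2*s))/3 = 5/3 + (4 + s)/(6*s))
y(7) - (l + X*((3 + 2) - 4)) = (⅙)*(4 + 11*7)/7 - (8 - 7*((3 + 2) - 4)) = (⅙)*(⅐)*(4 + 77) - (8 - 7*(5 - 4)) = (⅙)*(⅐)*81 - (8 - 7*1) = 27/14 - (8 - 7) = 27/14 - 1*1 = 27/14 - 1 = 13/14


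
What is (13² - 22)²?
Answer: 21609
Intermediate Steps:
(13² - 22)² = (169 - 22)² = 147² = 21609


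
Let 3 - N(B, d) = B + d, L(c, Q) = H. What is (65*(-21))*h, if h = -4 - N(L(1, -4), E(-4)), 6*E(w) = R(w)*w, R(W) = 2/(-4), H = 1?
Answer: 7735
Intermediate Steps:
R(W) = -½ (R(W) = 2*(-¼) = -½)
L(c, Q) = 1
E(w) = -w/12 (E(w) = (-w/2)/6 = -w/12)
N(B, d) = 3 - B - d (N(B, d) = 3 - (B + d) = 3 + (-B - d) = 3 - B - d)
h = -17/3 (h = -4 - (3 - 1*1 - (-1)*(-4)/12) = -4 - (3 - 1 - 1*⅓) = -4 - (3 - 1 - ⅓) = -4 - 1*5/3 = -4 - 5/3 = -17/3 ≈ -5.6667)
(65*(-21))*h = (65*(-21))*(-17/3) = -1365*(-17/3) = 7735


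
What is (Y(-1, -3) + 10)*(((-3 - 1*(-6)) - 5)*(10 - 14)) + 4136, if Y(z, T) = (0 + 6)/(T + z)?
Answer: 4204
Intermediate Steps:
Y(z, T) = 6/(T + z)
(Y(-1, -3) + 10)*(((-3 - 1*(-6)) - 5)*(10 - 14)) + 4136 = (6/(-3 - 1) + 10)*(((-3 - 1*(-6)) - 5)*(10 - 14)) + 4136 = (6/(-4) + 10)*(((-3 + 6) - 5)*(-4)) + 4136 = (6*(-¼) + 10)*((3 - 5)*(-4)) + 4136 = (-3/2 + 10)*(-2*(-4)) + 4136 = (17/2)*8 + 4136 = 68 + 4136 = 4204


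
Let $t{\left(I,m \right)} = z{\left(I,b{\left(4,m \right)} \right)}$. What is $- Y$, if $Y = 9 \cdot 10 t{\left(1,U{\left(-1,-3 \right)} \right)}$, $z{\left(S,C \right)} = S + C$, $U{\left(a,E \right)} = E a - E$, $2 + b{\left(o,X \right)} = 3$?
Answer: $-180$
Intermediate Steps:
$b{\left(o,X \right)} = 1$ ($b{\left(o,X \right)} = -2 + 3 = 1$)
$U{\left(a,E \right)} = - E + E a$
$z{\left(S,C \right)} = C + S$
$t{\left(I,m \right)} = 1 + I$
$Y = 180$ ($Y = 9 \cdot 10 \left(1 + 1\right) = 90 \cdot 2 = 180$)
$- Y = \left(-1\right) 180 = -180$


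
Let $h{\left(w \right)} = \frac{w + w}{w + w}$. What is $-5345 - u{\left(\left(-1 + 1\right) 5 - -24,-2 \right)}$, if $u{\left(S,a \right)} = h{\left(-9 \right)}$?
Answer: $-5346$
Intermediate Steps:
$h{\left(w \right)} = 1$ ($h{\left(w \right)} = \frac{2 w}{2 w} = 2 w \frac{1}{2 w} = 1$)
$u{\left(S,a \right)} = 1$
$-5345 - u{\left(\left(-1 + 1\right) 5 - -24,-2 \right)} = -5345 - 1 = -5346$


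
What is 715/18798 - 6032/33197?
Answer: -6896437/48002862 ≈ -0.14367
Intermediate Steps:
715/18798 - 6032/33197 = 715*(1/18798) - 6032*1/33197 = 55/1446 - 6032/33197 = -6896437/48002862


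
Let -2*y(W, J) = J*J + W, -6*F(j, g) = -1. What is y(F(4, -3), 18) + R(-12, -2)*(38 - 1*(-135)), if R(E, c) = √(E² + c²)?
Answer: -1945/12 + 346*√37 ≈ 1942.6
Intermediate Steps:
F(j, g) = ⅙ (F(j, g) = -⅙*(-1) = ⅙)
y(W, J) = -W/2 - J²/2 (y(W, J) = -(J*J + W)/2 = -(J² + W)/2 = -(W + J²)/2 = -W/2 - J²/2)
y(F(4, -3), 18) + R(-12, -2)*(38 - 1*(-135)) = (-½*⅙ - ½*18²) + √((-12)² + (-2)²)*(38 - 1*(-135)) = (-1/12 - ½*324) + √(144 + 4)*(38 + 135) = (-1/12 - 162) + √148*173 = -1945/12 + (2*√37)*173 = -1945/12 + 346*√37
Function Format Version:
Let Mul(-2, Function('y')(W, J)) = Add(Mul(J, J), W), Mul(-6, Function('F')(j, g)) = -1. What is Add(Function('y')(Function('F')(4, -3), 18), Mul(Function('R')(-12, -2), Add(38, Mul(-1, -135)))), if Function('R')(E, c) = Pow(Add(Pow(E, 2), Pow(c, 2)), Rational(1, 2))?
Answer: Add(Rational(-1945, 12), Mul(346, Pow(37, Rational(1, 2)))) ≈ 1942.6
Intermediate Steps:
Function('F')(j, g) = Rational(1, 6) (Function('F')(j, g) = Mul(Rational(-1, 6), -1) = Rational(1, 6))
Function('y')(W, J) = Add(Mul(Rational(-1, 2), W), Mul(Rational(-1, 2), Pow(J, 2))) (Function('y')(W, J) = Mul(Rational(-1, 2), Add(Mul(J, J), W)) = Mul(Rational(-1, 2), Add(Pow(J, 2), W)) = Mul(Rational(-1, 2), Add(W, Pow(J, 2))) = Add(Mul(Rational(-1, 2), W), Mul(Rational(-1, 2), Pow(J, 2))))
Add(Function('y')(Function('F')(4, -3), 18), Mul(Function('R')(-12, -2), Add(38, Mul(-1, -135)))) = Add(Add(Mul(Rational(-1, 2), Rational(1, 6)), Mul(Rational(-1, 2), Pow(18, 2))), Mul(Pow(Add(Pow(-12, 2), Pow(-2, 2)), Rational(1, 2)), Add(38, Mul(-1, -135)))) = Add(Add(Rational(-1, 12), Mul(Rational(-1, 2), 324)), Mul(Pow(Add(144, 4), Rational(1, 2)), Add(38, 135))) = Add(Add(Rational(-1, 12), -162), Mul(Pow(148, Rational(1, 2)), 173)) = Add(Rational(-1945, 12), Mul(Mul(2, Pow(37, Rational(1, 2))), 173)) = Add(Rational(-1945, 12), Mul(346, Pow(37, Rational(1, 2))))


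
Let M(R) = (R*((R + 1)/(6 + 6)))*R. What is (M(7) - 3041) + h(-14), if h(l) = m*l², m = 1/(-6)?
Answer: -3041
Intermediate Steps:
m = -⅙ ≈ -0.16667
h(l) = -l²/6
M(R) = R²*(1/12 + R/12) (M(R) = (R*((1 + R)/12))*R = (R*((1 + R)*(1/12)))*R = (R*(1/12 + R/12))*R = R²*(1/12 + R/12))
(M(7) - 3041) + h(-14) = ((1/12)*7²*(1 + 7) - 3041) - ⅙*(-14)² = ((1/12)*49*8 - 3041) - ⅙*196 = (98/3 - 3041) - 98/3 = -9025/3 - 98/3 = -3041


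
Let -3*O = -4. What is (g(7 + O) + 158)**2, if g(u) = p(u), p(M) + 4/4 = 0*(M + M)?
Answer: 24649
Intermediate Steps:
O = 4/3 (O = -1/3*(-4) = 4/3 ≈ 1.3333)
p(M) = -1 (p(M) = -1 + 0*(M + M) = -1 + 0*(2*M) = -1 + 0 = -1)
g(u) = -1
(g(7 + O) + 158)**2 = (-1 + 158)**2 = 157**2 = 24649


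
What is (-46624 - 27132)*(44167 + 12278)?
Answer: -4163157420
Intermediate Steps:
(-46624 - 27132)*(44167 + 12278) = -73756*56445 = -4163157420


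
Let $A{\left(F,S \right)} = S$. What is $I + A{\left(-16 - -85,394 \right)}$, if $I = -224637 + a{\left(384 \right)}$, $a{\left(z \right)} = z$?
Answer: $-223859$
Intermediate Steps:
$I = -224253$ ($I = -224637 + 384 = -224253$)
$I + A{\left(-16 - -85,394 \right)} = -224253 + 394 = -223859$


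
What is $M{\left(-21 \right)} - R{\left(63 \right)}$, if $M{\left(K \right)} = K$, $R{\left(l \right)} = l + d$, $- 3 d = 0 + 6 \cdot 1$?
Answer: $-82$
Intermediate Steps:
$d = -2$ ($d = - \frac{0 + 6 \cdot 1}{3} = - \frac{0 + 6}{3} = \left(- \frac{1}{3}\right) 6 = -2$)
$R{\left(l \right)} = -2 + l$ ($R{\left(l \right)} = l - 2 = -2 + l$)
$M{\left(-21 \right)} - R{\left(63 \right)} = -21 - \left(-2 + 63\right) = -21 - 61 = -82$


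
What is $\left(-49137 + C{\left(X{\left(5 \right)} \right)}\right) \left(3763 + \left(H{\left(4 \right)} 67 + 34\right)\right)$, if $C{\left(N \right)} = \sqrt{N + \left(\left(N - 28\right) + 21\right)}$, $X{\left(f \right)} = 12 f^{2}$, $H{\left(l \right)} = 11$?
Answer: $-222787158 + 4534 \sqrt{593} \approx -2.2268 \cdot 10^{8}$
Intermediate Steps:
$C{\left(N \right)} = \sqrt{-7 + 2 N}$ ($C{\left(N \right)} = \sqrt{N + \left(\left(-28 + N\right) + 21\right)} = \sqrt{N + \left(-7 + N\right)} = \sqrt{-7 + 2 N}$)
$\left(-49137 + C{\left(X{\left(5 \right)} \right)}\right) \left(3763 + \left(H{\left(4 \right)} 67 + 34\right)\right) = \left(-49137 + \sqrt{-7 + 2 \cdot 12 \cdot 5^{2}}\right) \left(3763 + \left(11 \cdot 67 + 34\right)\right) = \left(-49137 + \sqrt{-7 + 2 \cdot 12 \cdot 25}\right) \left(3763 + \left(737 + 34\right)\right) = \left(-49137 + \sqrt{-7 + 2 \cdot 300}\right) \left(3763 + 771\right) = \left(-49137 + \sqrt{-7 + 600}\right) 4534 = \left(-49137 + \sqrt{593}\right) 4534 = -222787158 + 4534 \sqrt{593}$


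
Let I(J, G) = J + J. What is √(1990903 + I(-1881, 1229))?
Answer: √1987141 ≈ 1409.7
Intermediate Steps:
I(J, G) = 2*J
√(1990903 + I(-1881, 1229)) = √(1990903 + 2*(-1881)) = √(1990903 - 3762) = √1987141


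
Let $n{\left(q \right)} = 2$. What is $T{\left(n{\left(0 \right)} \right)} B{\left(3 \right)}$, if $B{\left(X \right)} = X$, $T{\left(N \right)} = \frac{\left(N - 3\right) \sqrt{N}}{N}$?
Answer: $- \frac{3 \sqrt{2}}{2} \approx -2.1213$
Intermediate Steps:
$T{\left(N \right)} = \frac{-3 + N}{\sqrt{N}}$ ($T{\left(N \right)} = \frac{\left(-3 + N\right) \sqrt{N}}{N} = \frac{\sqrt{N} \left(-3 + N\right)}{N} = \frac{-3 + N}{\sqrt{N}}$)
$T{\left(n{\left(0 \right)} \right)} B{\left(3 \right)} = \frac{-3 + 2}{\sqrt{2}} \cdot 3 = \frac{\sqrt{2}}{2} \left(-1\right) 3 = - \frac{\sqrt{2}}{2} \cdot 3 = - \frac{3 \sqrt{2}}{2}$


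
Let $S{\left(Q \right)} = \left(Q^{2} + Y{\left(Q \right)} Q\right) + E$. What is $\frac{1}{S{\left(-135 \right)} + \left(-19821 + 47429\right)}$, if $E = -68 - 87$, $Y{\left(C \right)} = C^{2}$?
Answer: $- \frac{1}{2414697} \approx -4.1413 \cdot 10^{-7}$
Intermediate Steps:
$E = -155$ ($E = -68 - 87 = -155$)
$S{\left(Q \right)} = -155 + Q^{2} + Q^{3}$ ($S{\left(Q \right)} = \left(Q^{2} + Q^{2} Q\right) - 155 = \left(Q^{2} + Q^{3}\right) - 155 = -155 + Q^{2} + Q^{3}$)
$\frac{1}{S{\left(-135 \right)} + \left(-19821 + 47429\right)} = \frac{1}{\left(-155 + \left(-135\right)^{2} + \left(-135\right)^{3}\right) + \left(-19821 + 47429\right)} = \frac{1}{\left(-155 + 18225 - 2460375\right) + 27608} = \frac{1}{-2442305 + 27608} = \frac{1}{-2414697} = - \frac{1}{2414697}$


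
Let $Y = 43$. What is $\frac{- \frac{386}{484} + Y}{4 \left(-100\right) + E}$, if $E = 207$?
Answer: $- \frac{10213}{46706} \approx -0.21867$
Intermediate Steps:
$\frac{- \frac{386}{484} + Y}{4 \left(-100\right) + E} = \frac{- \frac{386}{484} + 43}{4 \left(-100\right) + 207} = \frac{\left(-386\right) \frac{1}{484} + 43}{-400 + 207} = \frac{- \frac{193}{242} + 43}{-193} = \frac{10213}{242} \left(- \frac{1}{193}\right) = - \frac{10213}{46706}$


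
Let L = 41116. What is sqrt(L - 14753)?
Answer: sqrt(26363) ≈ 162.37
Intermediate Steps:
sqrt(L - 14753) = sqrt(41116 - 14753) = sqrt(26363)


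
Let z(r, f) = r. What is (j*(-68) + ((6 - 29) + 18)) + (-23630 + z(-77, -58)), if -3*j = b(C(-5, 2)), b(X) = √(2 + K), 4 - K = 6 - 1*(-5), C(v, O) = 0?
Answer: -23712 + 68*I*√5/3 ≈ -23712.0 + 50.684*I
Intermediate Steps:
K = -7 (K = 4 - (6 - 1*(-5)) = 4 - (6 + 5) = 4 - 1*11 = 4 - 11 = -7)
b(X) = I*√5 (b(X) = √(2 - 7) = √(-5) = I*√5)
j = -I*√5/3 ≈ -0.74536*I
(j*(-68) + ((6 - 29) + 18)) + (-23630 + z(-77, -58)) = (-I*√5/3*(-68) + ((6 - 29) + 18)) + (-23630 - 77) = (68*I*√5/3 + (-23 + 18)) - 23707 = (68*I*√5/3 - 5) - 23707 = (-5 + 68*I*√5/3) - 23707 = -23712 + 68*I*√5/3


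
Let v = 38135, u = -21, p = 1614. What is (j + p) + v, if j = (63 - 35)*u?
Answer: 39161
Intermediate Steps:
j = -588 (j = (63 - 35)*(-21) = 28*(-21) = -588)
(j + p) + v = (-588 + 1614) + 38135 = 1026 + 38135 = 39161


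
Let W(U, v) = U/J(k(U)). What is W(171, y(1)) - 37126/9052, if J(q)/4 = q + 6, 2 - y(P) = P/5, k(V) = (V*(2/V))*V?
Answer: -4177625/1050032 ≈ -3.9786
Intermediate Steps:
k(V) = 2*V
y(P) = 2 - P/5
J(q) = 24 + 4*q (J(q) = 4*(q + 6) = 4*(6 + q) = 24 + 4*q)
W(U, v) = U/(24 + 8*U) (W(U, v) = U/(24 + 4*(2*U)) = U/(24 + 8*U))
W(171, y(1)) - 37126/9052 = (⅛)*171/(3 + 171) - 37126/9052 = (⅛)*171/174 - 37126/9052 = (⅛)*171*(1/174) - 1*18563/4526 = 57/464 - 18563/4526 = -4177625/1050032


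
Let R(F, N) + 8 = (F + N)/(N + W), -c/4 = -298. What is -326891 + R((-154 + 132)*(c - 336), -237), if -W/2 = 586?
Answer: -460581622/1409 ≈ -3.2689e+5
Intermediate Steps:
W = -1172 (W = -2*586 = -1172)
c = 1192 (c = -4*(-298) = 1192)
R(F, N) = -8 + (F + N)/(-1172 + N) (R(F, N) = -8 + (F + N)/(N - 1172) = -8 + (F + N)/(-1172 + N))
-326891 + R((-154 + 132)*(c - 336), -237) = -326891 + (9376 + (-154 + 132)*(1192 - 336) - 7*(-237))/(-1172 - 237) = -326891 + (9376 - 22*856 + 1659)/(-1409) = -326891 - (9376 - 18832 + 1659)/1409 = -326891 - 1/1409*(-7797) = -326891 + 7797/1409 = -460581622/1409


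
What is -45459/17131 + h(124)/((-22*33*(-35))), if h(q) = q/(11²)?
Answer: -69883285873/26335571955 ≈ -2.6536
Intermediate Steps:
h(q) = q/121
-45459/17131 + h(124)/((-22*33*(-35))) = -45459/17131 + ((1/121)*124)/((-22*33*(-35))) = -45459*1/17131 + 124/(121*((-726*(-35)))) = -45459/17131 + (124/121)/25410 = -45459/17131 + (124/121)*(1/25410) = -45459/17131 + 62/1537305 = -69883285873/26335571955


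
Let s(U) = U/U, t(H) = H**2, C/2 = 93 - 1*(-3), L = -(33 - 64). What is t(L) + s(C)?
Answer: 962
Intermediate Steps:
L = 31 (L = -1*(-31) = 31)
C = 192 (C = 2*(93 - 1*(-3)) = 2*(93 + 3) = 2*96 = 192)
s(U) = 1
t(L) + s(C) = 31**2 + 1 = 961 + 1 = 962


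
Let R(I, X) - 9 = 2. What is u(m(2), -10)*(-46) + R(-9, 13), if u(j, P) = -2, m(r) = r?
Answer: 103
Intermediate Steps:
R(I, X) = 11 (R(I, X) = 9 + 2 = 11)
u(m(2), -10)*(-46) + R(-9, 13) = -2*(-46) + 11 = 92 + 11 = 103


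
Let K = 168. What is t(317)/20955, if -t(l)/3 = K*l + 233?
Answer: -53489/6985 ≈ -7.6577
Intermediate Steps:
t(l) = -699 - 504*l (t(l) = -3*(168*l + 233) = -3*(233 + 168*l) = -699 - 504*l)
t(317)/20955 = (-699 - 504*317)/20955 = (-699 - 159768)*(1/20955) = -160467*1/20955 = -53489/6985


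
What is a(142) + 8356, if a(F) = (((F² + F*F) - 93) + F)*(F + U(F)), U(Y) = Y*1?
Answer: 11475424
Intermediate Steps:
U(Y) = Y
a(F) = 2*F*(-93 + F + 2*F²) (a(F) = (((F² + F*F) - 93) + F)*(F + F) = (((F² + F²) - 93) + F)*(2*F) = ((2*F² - 93) + F)*(2*F) = ((-93 + 2*F²) + F)*(2*F) = (-93 + F + 2*F²)*(2*F) = 2*F*(-93 + F + 2*F²))
a(142) + 8356 = 2*142*(-93 + 142 + 2*142²) + 8356 = 2*142*(-93 + 142 + 2*20164) + 8356 = 2*142*(-93 + 142 + 40328) + 8356 = 2*142*40377 + 8356 = 11467068 + 8356 = 11475424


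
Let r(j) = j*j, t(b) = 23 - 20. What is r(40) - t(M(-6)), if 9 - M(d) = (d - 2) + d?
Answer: 1597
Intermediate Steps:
M(d) = 11 - 2*d (M(d) = 9 - ((d - 2) + d) = 9 - ((-2 + d) + d) = 9 - (-2 + 2*d) = 9 + (2 - 2*d) = 11 - 2*d)
t(b) = 3
r(j) = j**2
r(40) - t(M(-6)) = 40**2 - 1*3 = 1600 - 3 = 1597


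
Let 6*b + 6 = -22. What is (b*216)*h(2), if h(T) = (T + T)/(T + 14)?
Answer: -252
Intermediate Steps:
b = -14/3 (b = -1 + (1/6)*(-22) = -1 - 11/3 = -14/3 ≈ -4.6667)
h(T) = 2*T/(14 + T) (h(T) = (2*T)/(14 + T) = 2*T/(14 + T))
(b*216)*h(2) = (-14/3*216)*(2*2/(14 + 2)) = -2016*2/16 = -1008*1/4 = -252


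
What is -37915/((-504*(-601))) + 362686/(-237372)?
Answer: -9904916627/5991744024 ≈ -1.6531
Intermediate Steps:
-37915/((-504*(-601))) + 362686/(-237372) = -37915/302904 + 362686*(-1/237372) = -37915*1/302904 - 181343/118686 = -37915/302904 - 181343/118686 = -9904916627/5991744024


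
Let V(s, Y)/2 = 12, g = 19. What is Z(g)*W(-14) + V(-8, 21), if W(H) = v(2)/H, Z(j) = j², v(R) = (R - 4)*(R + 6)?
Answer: 3056/7 ≈ 436.57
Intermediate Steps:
V(s, Y) = 24 (V(s, Y) = 2*12 = 24)
v(R) = (-4 + R)*(6 + R)
W(H) = -16/H (W(H) = (-24 + 2² + 2*2)/H = (-24 + 4 + 4)/H = -16/H)
Z(g)*W(-14) + V(-8, 21) = 19²*(-16/(-14)) + 24 = 361*(-16*(-1/14)) + 24 = 361*(8/7) + 24 = 2888/7 + 24 = 3056/7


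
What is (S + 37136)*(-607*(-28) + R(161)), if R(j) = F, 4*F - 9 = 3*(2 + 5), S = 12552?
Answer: 844869908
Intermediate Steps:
F = 15/2 (F = 9/4 + (3*(2 + 5))/4 = 9/4 + (3*7)/4 = 9/4 + (1/4)*21 = 9/4 + 21/4 = 15/2 ≈ 7.5000)
R(j) = 15/2
(S + 37136)*(-607*(-28) + R(161)) = (12552 + 37136)*(-607*(-28) + 15/2) = 49688*(16996 + 15/2) = 49688*(34007/2) = 844869908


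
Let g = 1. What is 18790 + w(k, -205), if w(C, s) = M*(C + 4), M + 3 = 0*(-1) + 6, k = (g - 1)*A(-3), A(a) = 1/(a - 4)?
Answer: 18802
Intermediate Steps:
A(a) = 1/(-4 + a)
k = 0 (k = (1 - 1)/(-4 - 3) = 0/(-7) = 0*(-1/7) = 0)
M = 3 (M = -3 + (0*(-1) + 6) = -3 + (0 + 6) = -3 + 6 = 3)
w(C, s) = 12 + 3*C (w(C, s) = 3*(C + 4) = 3*(4 + C) = 12 + 3*C)
18790 + w(k, -205) = 18790 + (12 + 3*0) = 18790 + (12 + 0) = 18790 + 12 = 18802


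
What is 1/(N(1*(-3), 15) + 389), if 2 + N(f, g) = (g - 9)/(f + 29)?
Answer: 13/5034 ≈ 0.0025824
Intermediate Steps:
N(f, g) = -2 + (-9 + g)/(29 + f) (N(f, g) = -2 + (g - 9)/(f + 29) = -2 + (-9 + g)/(29 + f))
1/(N(1*(-3), 15) + 389) = 1/((-67 + 15 - 2*(-3))/(29 + 1*(-3)) + 389) = 1/((-67 + 15 - 2*(-3))/(29 - 3) + 389) = 1/((-67 + 15 + 6)/26 + 389) = 1/((1/26)*(-46) + 389) = 1/(-23/13 + 389) = 1/(5034/13) = 13/5034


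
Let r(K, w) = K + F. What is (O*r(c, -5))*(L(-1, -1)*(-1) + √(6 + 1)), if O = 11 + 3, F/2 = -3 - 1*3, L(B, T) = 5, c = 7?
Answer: 350 - 70*√7 ≈ 164.80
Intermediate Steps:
F = -12 (F = 2*(-3 - 1*3) = 2*(-3 - 3) = 2*(-6) = -12)
O = 14
r(K, w) = -12 + K (r(K, w) = K - 12 = -12 + K)
(O*r(c, -5))*(L(-1, -1)*(-1) + √(6 + 1)) = (14*(-12 + 7))*(5*(-1) + √(6 + 1)) = (14*(-5))*(-5 + √7) = -70*(-5 + √7) = 350 - 70*√7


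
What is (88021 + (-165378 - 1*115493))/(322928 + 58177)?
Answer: -38570/76221 ≈ -0.50603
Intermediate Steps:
(88021 + (-165378 - 1*115493))/(322928 + 58177) = (88021 + (-165378 - 115493))/381105 = (88021 - 280871)*(1/381105) = -192850*1/381105 = -38570/76221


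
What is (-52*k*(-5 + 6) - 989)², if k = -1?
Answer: 877969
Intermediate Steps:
(-52*k*(-5 + 6) - 989)² = (-(-52)*(-5 + 6) - 989)² = (-(-52) - 989)² = (-52*(-1) - 989)² = (52 - 989)² = (-937)² = 877969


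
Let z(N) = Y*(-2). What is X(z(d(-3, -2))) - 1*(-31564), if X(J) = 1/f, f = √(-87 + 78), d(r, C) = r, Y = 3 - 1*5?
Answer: 31564 - I/3 ≈ 31564.0 - 0.33333*I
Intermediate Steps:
Y = -2 (Y = 3 - 5 = -2)
z(N) = 4 (z(N) = -2*(-2) = 4)
f = 3*I (f = √(-9) = 3*I ≈ 3.0*I)
X(J) = -I/3 (X(J) = 1/(3*I) = -I/3)
X(z(d(-3, -2))) - 1*(-31564) = -I/3 - 1*(-31564) = -I/3 + 31564 = 31564 - I/3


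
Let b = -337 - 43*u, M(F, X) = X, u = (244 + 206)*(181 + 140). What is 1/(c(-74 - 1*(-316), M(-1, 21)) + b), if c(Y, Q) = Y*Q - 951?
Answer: -1/6207556 ≈ -1.6109e-7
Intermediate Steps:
u = 144450 (u = 450*321 = 144450)
c(Y, Q) = -951 + Q*Y (c(Y, Q) = Q*Y - 951 = -951 + Q*Y)
b = -6211687 (b = -337 - 43*144450 = -337 - 6211350 = -6211687)
1/(c(-74 - 1*(-316), M(-1, 21)) + b) = 1/((-951 + 21*(-74 - 1*(-316))) - 6211687) = 1/((-951 + 21*(-74 + 316)) - 6211687) = 1/((-951 + 21*242) - 6211687) = 1/((-951 + 5082) - 6211687) = 1/(4131 - 6211687) = 1/(-6207556) = -1/6207556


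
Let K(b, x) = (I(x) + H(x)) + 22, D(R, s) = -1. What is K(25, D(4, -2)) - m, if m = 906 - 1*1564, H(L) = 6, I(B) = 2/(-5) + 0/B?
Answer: 3428/5 ≈ 685.60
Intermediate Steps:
I(B) = -2/5 (I(B) = 2*(-1/5) + 0 = -2/5 + 0 = -2/5)
K(b, x) = 138/5 (K(b, x) = (-2/5 + 6) + 22 = 28/5 + 22 = 138/5)
m = -658 (m = 906 - 1564 = -658)
K(25, D(4, -2)) - m = 138/5 - 1*(-658) = 138/5 + 658 = 3428/5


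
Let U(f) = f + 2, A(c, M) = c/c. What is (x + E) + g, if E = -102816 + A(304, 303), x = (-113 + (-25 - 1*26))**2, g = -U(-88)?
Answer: -75833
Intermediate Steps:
A(c, M) = 1
U(f) = 2 + f
g = 86 (g = -(2 - 88) = -1*(-86) = 86)
x = 26896 (x = (-113 + (-25 - 26))**2 = (-113 - 51)**2 = (-164)**2 = 26896)
E = -102815 (E = -102816 + 1 = -102815)
(x + E) + g = (26896 - 102815) + 86 = -75919 + 86 = -75833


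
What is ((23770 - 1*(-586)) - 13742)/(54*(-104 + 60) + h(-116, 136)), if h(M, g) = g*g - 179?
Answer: 10614/15941 ≈ 0.66583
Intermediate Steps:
h(M, g) = -179 + g**2 (h(M, g) = g**2 - 179 = -179 + g**2)
((23770 - 1*(-586)) - 13742)/(54*(-104 + 60) + h(-116, 136)) = ((23770 - 1*(-586)) - 13742)/(54*(-104 + 60) + (-179 + 136**2)) = ((23770 + 586) - 13742)/(54*(-44) + (-179 + 18496)) = (24356 - 13742)/(-2376 + 18317) = 10614/15941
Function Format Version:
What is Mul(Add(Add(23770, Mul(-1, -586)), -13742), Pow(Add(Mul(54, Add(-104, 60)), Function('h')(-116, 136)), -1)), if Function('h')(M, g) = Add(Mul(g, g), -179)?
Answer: Rational(10614, 15941) ≈ 0.66583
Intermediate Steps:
Function('h')(M, g) = Add(-179, Pow(g, 2)) (Function('h')(M, g) = Add(Pow(g, 2), -179) = Add(-179, Pow(g, 2)))
Mul(Add(Add(23770, Mul(-1, -586)), -13742), Pow(Add(Mul(54, Add(-104, 60)), Function('h')(-116, 136)), -1)) = Mul(Add(Add(23770, Mul(-1, -586)), -13742), Pow(Add(Mul(54, Add(-104, 60)), Add(-179, Pow(136, 2))), -1)) = Mul(Add(Add(23770, 586), -13742), Pow(Add(Mul(54, -44), Add(-179, 18496)), -1)) = Mul(Add(24356, -13742), Pow(Add(-2376, 18317), -1)) = Mul(10614, Pow(15941, -1)) = Mul(10614, Rational(1, 15941)) = Rational(10614, 15941)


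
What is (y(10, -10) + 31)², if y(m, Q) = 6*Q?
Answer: 841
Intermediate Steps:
(y(10, -10) + 31)² = (6*(-10) + 31)² = (-60 + 31)² = (-29)² = 841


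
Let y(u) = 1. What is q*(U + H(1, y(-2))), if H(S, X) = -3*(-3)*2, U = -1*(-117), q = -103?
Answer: -13905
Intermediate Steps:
U = 117
H(S, X) = 18 (H(S, X) = 9*2 = 18)
q*(U + H(1, y(-2))) = -103*(117 + 18) = -103*135 = -13905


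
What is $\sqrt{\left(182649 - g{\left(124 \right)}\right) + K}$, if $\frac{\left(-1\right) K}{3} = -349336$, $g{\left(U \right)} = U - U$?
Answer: $\sqrt{1230657} \approx 1109.3$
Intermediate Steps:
$g{\left(U \right)} = 0$
$K = 1048008$ ($K = \left(-3\right) \left(-349336\right) = 1048008$)
$\sqrt{\left(182649 - g{\left(124 \right)}\right) + K} = \sqrt{\left(182649 - 0\right) + 1048008} = \sqrt{\left(182649 + 0\right) + 1048008} = \sqrt{182649 + 1048008} = \sqrt{1230657}$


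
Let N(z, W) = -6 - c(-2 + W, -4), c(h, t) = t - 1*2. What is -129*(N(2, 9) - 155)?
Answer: 19995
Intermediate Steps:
c(h, t) = -2 + t (c(h, t) = t - 2 = -2 + t)
N(z, W) = 0 (N(z, W) = -6 - (-2 - 4) = -6 - 1*(-6) = -6 + 6 = 0)
-129*(N(2, 9) - 155) = -129*(0 - 155) = -129*(-155) = 19995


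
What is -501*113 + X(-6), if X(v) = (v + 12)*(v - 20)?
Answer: -56769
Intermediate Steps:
X(v) = (-20 + v)*(12 + v) (X(v) = (12 + v)*(-20 + v) = (-20 + v)*(12 + v))
-501*113 + X(-6) = -501*113 + (-240 + (-6)**2 - 8*(-6)) = -56613 + (-240 + 36 + 48) = -56613 - 156 = -56769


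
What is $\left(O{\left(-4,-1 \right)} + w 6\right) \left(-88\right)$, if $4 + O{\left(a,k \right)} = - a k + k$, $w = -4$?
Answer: $2904$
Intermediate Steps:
$O{\left(a,k \right)} = -4 + k - a k$ ($O{\left(a,k \right)} = -4 + \left(- a k + k\right) = -4 - \left(- k + a k\right) = -4 + k - a k$)
$\left(O{\left(-4,-1 \right)} + w 6\right) \left(-88\right) = \left(\left(-4 - 1 - \left(-4\right) \left(-1\right)\right) - 24\right) \left(-88\right) = \left(\left(-4 - 1 - 4\right) - 24\right) \left(-88\right) = \left(-9 - 24\right) \left(-88\right) = \left(-33\right) \left(-88\right) = 2904$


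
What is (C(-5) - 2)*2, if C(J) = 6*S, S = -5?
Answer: -64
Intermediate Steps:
C(J) = -30 (C(J) = 6*(-5) = -30)
(C(-5) - 2)*2 = (-30 - 2)*2 = -32*2 = -64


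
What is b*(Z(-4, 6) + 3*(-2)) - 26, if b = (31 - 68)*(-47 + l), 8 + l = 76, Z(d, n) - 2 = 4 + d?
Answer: 3082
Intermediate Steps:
Z(d, n) = 6 + d (Z(d, n) = 2 + (4 + d) = 6 + d)
l = 68 (l = -8 + 76 = 68)
b = -777 (b = (31 - 68)*(-47 + 68) = -37*21 = -777)
b*(Z(-4, 6) + 3*(-2)) - 26 = -777*((6 - 4) + 3*(-2)) - 26 = -777*(2 - 6) - 26 = -777*(-4) - 26 = 3108 - 26 = 3082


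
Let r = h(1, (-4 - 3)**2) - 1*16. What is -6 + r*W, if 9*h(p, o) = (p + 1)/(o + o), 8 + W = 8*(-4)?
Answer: 279554/441 ≈ 633.91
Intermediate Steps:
W = -40 (W = -8 + 8*(-4) = -8 - 32 = -40)
h(p, o) = (1 + p)/(18*o) (h(p, o) = ((p + 1)/(o + o))/9 = ((1 + p)/((2*o)))/9 = ((1 + p)*(1/(2*o)))/9 = ((1 + p)/(2*o))/9 = (1 + p)/(18*o))
r = -7055/441 (r = (1 + 1)/(18*((-4 - 3)**2)) - 1*16 = (1/18)*2/(-7)**2 - 16 = (1/18)*2/49 - 16 = (1/18)*(1/49)*2 - 16 = 1/441 - 16 = -7055/441 ≈ -15.998)
-6 + r*W = -6 - 7055/441*(-40) = -6 + 282200/441 = 279554/441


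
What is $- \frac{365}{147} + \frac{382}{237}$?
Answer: $- \frac{10117}{11613} \approx -0.87118$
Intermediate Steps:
$- \frac{365}{147} + \frac{382}{237} = - \frac{10117}{11613}$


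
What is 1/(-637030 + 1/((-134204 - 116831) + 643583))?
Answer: -392548/250064852439 ≈ -1.5698e-6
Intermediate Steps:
1/(-637030 + 1/((-134204 - 116831) + 643583)) = 1/(-637030 + 1/(-251035 + 643583)) = 1/(-637030 + 1/392548) = 1/(-250064852439/392548) = -392548/250064852439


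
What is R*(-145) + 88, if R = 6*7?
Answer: -6002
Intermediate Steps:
R = 42
R*(-145) + 88 = 42*(-145) + 88 = -6090 + 88 = -6002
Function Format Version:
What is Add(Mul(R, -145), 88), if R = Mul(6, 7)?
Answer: -6002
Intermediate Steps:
R = 42
Add(Mul(R, -145), 88) = Add(Mul(42, -145), 88) = Add(-6090, 88) = -6002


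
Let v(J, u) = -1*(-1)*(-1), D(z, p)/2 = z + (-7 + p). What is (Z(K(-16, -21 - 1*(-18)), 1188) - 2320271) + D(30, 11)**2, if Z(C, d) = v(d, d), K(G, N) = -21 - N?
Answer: -2315648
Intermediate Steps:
D(z, p) = -14 + 2*p + 2*z (D(z, p) = 2*(z + (-7 + p)) = 2*(-7 + p + z) = -14 + 2*p + 2*z)
v(J, u) = -1 (v(J, u) = 1*(-1) = -1)
Z(C, d) = -1
(Z(K(-16, -21 - 1*(-18)), 1188) - 2320271) + D(30, 11)**2 = (-1 - 2320271) + (-14 + 2*11 + 2*30)**2 = -2320272 + (-14 + 22 + 60)**2 = -2320272 + 68**2 = -2320272 + 4624 = -2315648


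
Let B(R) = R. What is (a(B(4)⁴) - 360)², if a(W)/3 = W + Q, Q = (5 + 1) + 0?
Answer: 181476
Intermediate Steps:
Q = 6 (Q = 6 + 0 = 6)
a(W) = 18 + 3*W (a(W) = 3*(W + 6) = 3*(6 + W) = 18 + 3*W)
(a(B(4)⁴) - 360)² = ((18 + 3*4⁴) - 360)² = ((18 + 3*256) - 360)² = ((18 + 768) - 360)² = (786 - 360)² = 426² = 181476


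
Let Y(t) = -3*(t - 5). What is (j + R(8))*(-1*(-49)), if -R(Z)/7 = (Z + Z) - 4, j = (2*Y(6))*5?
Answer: -5586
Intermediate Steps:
Y(t) = 15 - 3*t (Y(t) = -3*(-5 + t) = 15 - 3*t)
j = -30 (j = (2*(15 - 3*6))*5 = (2*(15 - 18))*5 = (2*(-3))*5 = -6*5 = -30)
R(Z) = 28 - 14*Z (R(Z) = -7*((Z + Z) - 4) = -7*(2*Z - 4) = -7*(-4 + 2*Z) = 28 - 14*Z)
(j + R(8))*(-1*(-49)) = (-30 + (28 - 14*8))*(-1*(-49)) = (-30 + (28 - 112))*49 = (-30 - 84)*49 = -114*49 = -5586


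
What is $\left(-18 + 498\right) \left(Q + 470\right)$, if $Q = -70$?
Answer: $192000$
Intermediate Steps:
$\left(-18 + 498\right) \left(Q + 470\right) = \left(-18 + 498\right) \left(-70 + 470\right) = 480 \cdot 400 = 192000$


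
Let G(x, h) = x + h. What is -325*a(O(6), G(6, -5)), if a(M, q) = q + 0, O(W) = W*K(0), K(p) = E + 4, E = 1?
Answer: -325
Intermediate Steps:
K(p) = 5 (K(p) = 1 + 4 = 5)
O(W) = 5*W (O(W) = W*5 = 5*W)
G(x, h) = h + x
a(M, q) = q
-325*a(O(6), G(6, -5)) = -325*(-5 + 6) = -325*1 = -325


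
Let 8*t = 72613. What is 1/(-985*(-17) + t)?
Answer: 8/206573 ≈ 3.8727e-5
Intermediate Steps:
t = 72613/8 (t = (1/8)*72613 = 72613/8 ≈ 9076.6)
1/(-985*(-17) + t) = 1/(-985*(-17) + 72613/8) = 1/(16745 + 72613/8) = 1/(206573/8) = 8/206573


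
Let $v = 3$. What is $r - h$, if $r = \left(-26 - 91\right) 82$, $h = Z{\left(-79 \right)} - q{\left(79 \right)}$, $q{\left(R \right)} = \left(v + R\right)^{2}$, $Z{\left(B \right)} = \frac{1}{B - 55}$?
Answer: $- \frac{384579}{134} \approx -2870.0$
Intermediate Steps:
$Z{\left(B \right)} = \frac{1}{-55 + B}$
$q{\left(R \right)} = \left(3 + R\right)^{2}$
$h = - \frac{901017}{134}$ ($h = \frac{1}{-55 - 79} - \left(3 + 79\right)^{2} = \frac{1}{-134} - 82^{2} = - \frac{1}{134} - 6724 = - \frac{901017}{134} \approx -6724.0$)
$r = -9594$ ($r = \left(-117\right) 82 = -9594$)
$r - h = -9594 - - \frac{901017}{134} = -9594 + \frac{901017}{134} = - \frac{384579}{134}$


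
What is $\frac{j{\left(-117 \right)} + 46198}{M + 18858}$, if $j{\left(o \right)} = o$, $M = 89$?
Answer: $\frac{46081}{18947} \approx 2.4321$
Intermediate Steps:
$\frac{j{\left(-117 \right)} + 46198}{M + 18858} = \frac{-117 + 46198}{89 + 18858} = \frac{46081}{18947}$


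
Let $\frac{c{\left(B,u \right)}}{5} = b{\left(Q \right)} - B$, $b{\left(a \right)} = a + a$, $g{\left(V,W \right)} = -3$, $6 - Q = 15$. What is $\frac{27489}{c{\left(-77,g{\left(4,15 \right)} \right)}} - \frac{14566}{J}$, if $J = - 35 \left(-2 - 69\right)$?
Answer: $\frac{12802639}{146615} \approx 87.322$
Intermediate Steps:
$Q = -9$ ($Q = 6 - 15 = -9$)
$b{\left(a \right)} = 2 a$
$J = 2485$ ($J = \left(-35\right) \left(-71\right) = 2485$)
$c{\left(B,u \right)} = -90 - 5 B$ ($c{\left(B,u \right)} = 5 \left(2 \left(-9\right) - B\right) = 5 \left(-18 - B\right) = -90 - 5 B$)
$\frac{27489}{c{\left(-77,g{\left(4,15 \right)} \right)}} - \frac{14566}{J} = \frac{27489}{-90 - -385} - \frac{14566}{2485} = \frac{27489}{-90 + 385} - \frac{14566}{2485} = \frac{27489}{295} - \frac{14566}{2485} = \frac{12802639}{146615}$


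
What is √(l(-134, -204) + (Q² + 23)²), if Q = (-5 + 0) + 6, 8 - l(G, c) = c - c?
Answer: 2*√146 ≈ 24.166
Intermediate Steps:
l(G, c) = 8 (l(G, c) = 8 - (c - c) = 8 - 1*0 = 8 + 0 = 8)
Q = 1 (Q = -5 + 6 = 1)
√(l(-134, -204) + (Q² + 23)²) = √(8 + (1² + 23)²) = √(8 + (1 + 23)²) = √(8 + 24²) = √(8 + 576) = √584 = 2*√146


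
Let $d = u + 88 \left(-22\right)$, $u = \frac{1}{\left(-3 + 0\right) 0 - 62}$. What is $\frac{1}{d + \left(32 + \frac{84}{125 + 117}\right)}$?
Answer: $- \frac{7502}{14281325} \approx -0.0005253$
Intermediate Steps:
$u = - \frac{1}{62}$ ($u = \frac{1}{\left(-3\right) 0 - 62} = \frac{1}{0 - 62} = \frac{1}{-62} = - \frac{1}{62} \approx -0.016129$)
$d = - \frac{120033}{62}$ ($d = - \frac{1}{62} + 88 \left(-22\right) = - \frac{1}{62} - 1936 = - \frac{120033}{62} \approx -1936.0$)
$\frac{1}{d + \left(32 + \frac{84}{125 + 117}\right)} = \frac{1}{- \frac{120033}{62} + \left(32 + \frac{84}{125 + 117}\right)} = \frac{1}{- \frac{120033}{62} + \left(32 + \frac{84}{242}\right)} = \frac{1}{- \frac{120033}{62} + \left(32 + 84 \cdot \frac{1}{242}\right)} = \frac{1}{- \frac{120033}{62} + \left(32 + \frac{42}{121}\right)} = \frac{1}{- \frac{120033}{62} + \frac{3914}{121}} = \frac{1}{- \frac{14281325}{7502}} = - \frac{7502}{14281325}$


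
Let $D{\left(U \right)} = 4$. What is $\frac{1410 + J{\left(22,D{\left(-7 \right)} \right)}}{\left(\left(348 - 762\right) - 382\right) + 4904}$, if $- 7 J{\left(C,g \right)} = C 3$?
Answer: $\frac{2451}{7189} \approx 0.34094$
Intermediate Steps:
$J{\left(C,g \right)} = - \frac{3 C}{7}$ ($J{\left(C,g \right)} = - \frac{C 3}{7} = - \frac{3 C}{7}$)
$\frac{1410 + J{\left(22,D{\left(-7 \right)} \right)}}{\left(\left(348 - 762\right) - 382\right) + 4904} = \frac{1410 - \frac{66}{7}}{\left(\left(348 - 762\right) - 382\right) + 4904} = \frac{1410 - \frac{66}{7}}{\left(-414 - 382\right) + 4904} = \frac{9804}{7 \left(-796 + 4904\right)} = \frac{9804}{7 \cdot 4108} = \frac{9804}{7} \cdot \frac{1}{4108} = \frac{2451}{7189}$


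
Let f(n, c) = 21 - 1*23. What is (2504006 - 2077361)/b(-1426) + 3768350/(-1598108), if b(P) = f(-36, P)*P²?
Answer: -4001880839215/1624857131704 ≈ -2.4629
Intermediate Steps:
f(n, c) = -2 (f(n, c) = 21 - 23 = -2)
b(P) = -2*P²
(2504006 - 2077361)/b(-1426) + 3768350/(-1598108) = (2504006 - 2077361)/((-2*(-1426)²)) + 3768350/(-1598108) = 426645/((-2*2033476)) + 3768350*(-1/1598108) = 426645/(-4066952) - 1884175/799054 = 426645*(-1/4066952) - 1884175/799054 = -426645/4066952 - 1884175/799054 = -4001880839215/1624857131704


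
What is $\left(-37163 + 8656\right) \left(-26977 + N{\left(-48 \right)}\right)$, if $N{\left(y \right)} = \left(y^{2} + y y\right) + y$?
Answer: $639041419$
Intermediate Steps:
$N{\left(y \right)} = y + 2 y^{2}$ ($N{\left(y \right)} = \left(y^{2} + y^{2}\right) + y = 2 y^{2} + y = y + 2 y^{2}$)
$\left(-37163 + 8656\right) \left(-26977 + N{\left(-48 \right)}\right) = \left(-37163 + 8656\right) \left(-26977 - 48 \left(1 + 2 \left(-48\right)\right)\right) = - 28507 \left(-26977 - 48 \left(1 - 96\right)\right) = - 28507 \left(-26977 - -4560\right) = - 28507 \left(-26977 + 4560\right) = \left(-28507\right) \left(-22417\right) = 639041419$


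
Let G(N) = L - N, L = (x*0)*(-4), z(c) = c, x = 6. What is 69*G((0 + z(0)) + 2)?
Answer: -138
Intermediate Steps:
L = 0 (L = (6*0)*(-4) = 0*(-4) = 0)
G(N) = -N (G(N) = 0 - N = -N)
69*G((0 + z(0)) + 2) = 69*(-((0 + 0) + 2)) = 69*(-(0 + 2)) = 69*(-1*2) = 69*(-2) = -138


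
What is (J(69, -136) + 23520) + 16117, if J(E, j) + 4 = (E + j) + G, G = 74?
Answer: 39640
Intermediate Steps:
J(E, j) = 70 + E + j (J(E, j) = -4 + ((E + j) + 74) = -4 + (74 + E + j) = 70 + E + j)
(J(69, -136) + 23520) + 16117 = ((70 + 69 - 136) + 23520) + 16117 = (3 + 23520) + 16117 = 23523 + 16117 = 39640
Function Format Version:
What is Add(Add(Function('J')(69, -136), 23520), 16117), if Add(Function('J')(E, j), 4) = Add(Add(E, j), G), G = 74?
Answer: 39640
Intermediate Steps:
Function('J')(E, j) = Add(70, E, j) (Function('J')(E, j) = Add(-4, Add(Add(E, j), 74)) = Add(-4, Add(74, E, j)) = Add(70, E, j))
Add(Add(Function('J')(69, -136), 23520), 16117) = Add(Add(Add(70, 69, -136), 23520), 16117) = Add(Add(3, 23520), 16117) = Add(23523, 16117) = 39640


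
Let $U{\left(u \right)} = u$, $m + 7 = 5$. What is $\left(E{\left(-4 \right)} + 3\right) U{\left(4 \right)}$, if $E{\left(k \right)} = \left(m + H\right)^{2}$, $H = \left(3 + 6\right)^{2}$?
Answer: $24976$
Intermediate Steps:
$m = -2$ ($m = -7 + 5 = -2$)
$H = 81$ ($H = 9^{2} = 81$)
$E{\left(k \right)} = 6241$ ($E{\left(k \right)} = \left(-2 + 81\right)^{2} = 79^{2} = 6241$)
$\left(E{\left(-4 \right)} + 3\right) U{\left(4 \right)} = \left(6241 + 3\right) 4 = 6244 \cdot 4 = 24976$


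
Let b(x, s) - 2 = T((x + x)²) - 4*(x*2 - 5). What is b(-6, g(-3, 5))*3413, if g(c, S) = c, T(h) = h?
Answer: 730382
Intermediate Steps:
b(x, s) = 22 - 8*x + 4*x² (b(x, s) = 2 + ((x + x)² - 4*(x*2 - 5)) = 2 + ((2*x)² - 4*(2*x - 5)) = 2 + (4*x² - 4*(-5 + 2*x)) = 2 + (4*x² + (20 - 8*x)) = 2 + (20 - 8*x + 4*x²) = 22 - 8*x + 4*x²)
b(-6, g(-3, 5))*3413 = (22 - 8*(-6) + 4*(-6)²)*3413 = (22 + 48 + 4*36)*3413 = (22 + 48 + 144)*3413 = 214*3413 = 730382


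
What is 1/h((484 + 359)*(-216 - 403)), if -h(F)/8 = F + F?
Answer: 1/8349072 ≈ 1.1977e-7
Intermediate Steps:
h(F) = -16*F (h(F) = -8*(F + F) = -16*F)
1/h((484 + 359)*(-216 - 403)) = 1/(-16*(484 + 359)*(-216 - 403)) = 1/(-13488*(-619)) = 1/(-16*(-521817)) = 1/8349072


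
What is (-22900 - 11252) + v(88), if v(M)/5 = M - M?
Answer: -34152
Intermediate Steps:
v(M) = 0 (v(M) = 5*(M - M) = 5*0 = 0)
(-22900 - 11252) + v(88) = (-22900 - 11252) + 0 = -34152 + 0 = -34152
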